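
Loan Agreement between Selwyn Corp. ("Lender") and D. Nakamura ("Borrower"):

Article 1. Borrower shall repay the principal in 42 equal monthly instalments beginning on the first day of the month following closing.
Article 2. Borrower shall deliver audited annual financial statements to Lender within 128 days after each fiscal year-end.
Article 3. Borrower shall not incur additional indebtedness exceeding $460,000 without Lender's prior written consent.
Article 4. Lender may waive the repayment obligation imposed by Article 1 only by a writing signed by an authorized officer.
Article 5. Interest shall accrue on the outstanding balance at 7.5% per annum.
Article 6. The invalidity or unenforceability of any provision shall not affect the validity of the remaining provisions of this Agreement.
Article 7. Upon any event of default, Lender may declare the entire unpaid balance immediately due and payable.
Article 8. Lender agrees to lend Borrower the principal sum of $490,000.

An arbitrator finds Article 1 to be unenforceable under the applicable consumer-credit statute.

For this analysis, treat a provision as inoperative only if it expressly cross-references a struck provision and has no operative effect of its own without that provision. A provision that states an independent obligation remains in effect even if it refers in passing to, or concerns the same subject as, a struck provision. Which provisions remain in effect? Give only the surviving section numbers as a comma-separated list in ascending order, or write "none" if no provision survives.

2, 3, 5, 6, 7, 8

Article 1 is struck. The only function of Article 4 is the waiver condition for Article 1, so it cannot stand once Article 1 is removed. Article 6 is a severability clause and preserves every provision that can still be given independent effect. That leaves Article 2, Article 3, Article 5, Article 6, Article 7, and Article 8 in effect.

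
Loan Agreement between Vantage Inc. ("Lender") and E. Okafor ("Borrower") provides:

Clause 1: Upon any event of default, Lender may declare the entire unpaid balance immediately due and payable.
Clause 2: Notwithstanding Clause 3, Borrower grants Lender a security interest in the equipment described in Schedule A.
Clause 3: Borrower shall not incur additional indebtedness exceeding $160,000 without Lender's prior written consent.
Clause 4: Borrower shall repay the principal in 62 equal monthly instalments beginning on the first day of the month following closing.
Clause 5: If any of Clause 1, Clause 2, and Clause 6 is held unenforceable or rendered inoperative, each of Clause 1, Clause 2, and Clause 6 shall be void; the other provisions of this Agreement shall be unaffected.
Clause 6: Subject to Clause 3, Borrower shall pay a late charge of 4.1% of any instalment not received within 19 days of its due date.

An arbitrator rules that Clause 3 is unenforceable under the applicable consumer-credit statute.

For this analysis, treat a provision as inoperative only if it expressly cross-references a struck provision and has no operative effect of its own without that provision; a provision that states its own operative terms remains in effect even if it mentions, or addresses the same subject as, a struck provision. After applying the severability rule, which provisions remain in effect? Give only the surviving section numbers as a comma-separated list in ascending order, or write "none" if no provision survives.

Clause 3 is struck. Although Clause 6 refers to Clause 3, its operative terms do not depend on Clause 3, so it remains in effect. Although Clause 2 refers to Clause 3, its operative terms do not depend on Clause 3, so it remains in effect. No other provision's operative terms depend on Clause 3. Clause 5 ties Clause 1, Clause 2, and Clause 6 together, but none of those is affected here; the remaining provisions continue in force under Clause 5. Clause 1, Clause 2, Clause 4, Clause 5, and Clause 6 remain in effect.

1, 2, 4, 5, 6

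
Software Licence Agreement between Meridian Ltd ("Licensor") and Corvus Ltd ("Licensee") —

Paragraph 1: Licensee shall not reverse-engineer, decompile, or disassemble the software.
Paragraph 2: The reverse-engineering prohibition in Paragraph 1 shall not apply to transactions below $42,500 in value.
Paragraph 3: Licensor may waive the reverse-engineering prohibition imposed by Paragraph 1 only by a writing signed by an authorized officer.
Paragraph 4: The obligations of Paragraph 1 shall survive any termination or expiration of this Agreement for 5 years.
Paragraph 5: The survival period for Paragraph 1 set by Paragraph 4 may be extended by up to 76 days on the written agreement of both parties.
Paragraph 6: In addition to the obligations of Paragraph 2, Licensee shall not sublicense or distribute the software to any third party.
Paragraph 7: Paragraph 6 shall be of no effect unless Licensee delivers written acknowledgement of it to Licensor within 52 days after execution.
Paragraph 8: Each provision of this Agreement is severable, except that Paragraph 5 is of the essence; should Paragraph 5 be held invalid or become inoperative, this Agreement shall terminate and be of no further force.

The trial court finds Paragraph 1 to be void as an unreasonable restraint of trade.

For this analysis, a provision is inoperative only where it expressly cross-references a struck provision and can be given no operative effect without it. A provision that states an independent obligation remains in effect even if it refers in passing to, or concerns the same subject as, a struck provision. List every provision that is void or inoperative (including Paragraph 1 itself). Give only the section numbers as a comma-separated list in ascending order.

1, 2, 3, 4, 5, 6, 7, 8

Paragraph 1 is struck. Paragraph 2 does nothing except set the carve-out from the reverse-engineering prohibition by reference to Paragraph 1; with Paragraph 1 gone it has no independent effect and is inoperative. Paragraph 3 has no operative effect of its own apart from Paragraph 1 and is therefore inoperative. Paragraph 4 merely fixes the survival period for Paragraph 1; with Paragraph 1 gone it has nothing to operate on and falls away. The whole of Paragraph 5 is the extension of the survival period for Paragraph 1, defined by reference to Paragraph 4, so Paragraph 5 cannot stand once Paragraph 4 is removed. Paragraph 8 makes Paragraph 5 an essential term, and Paragraph 5 has been rendered inoperative by the cascade; under Paragraph 8, the entire Agreement is therefore void. No provision of the Agreement survives.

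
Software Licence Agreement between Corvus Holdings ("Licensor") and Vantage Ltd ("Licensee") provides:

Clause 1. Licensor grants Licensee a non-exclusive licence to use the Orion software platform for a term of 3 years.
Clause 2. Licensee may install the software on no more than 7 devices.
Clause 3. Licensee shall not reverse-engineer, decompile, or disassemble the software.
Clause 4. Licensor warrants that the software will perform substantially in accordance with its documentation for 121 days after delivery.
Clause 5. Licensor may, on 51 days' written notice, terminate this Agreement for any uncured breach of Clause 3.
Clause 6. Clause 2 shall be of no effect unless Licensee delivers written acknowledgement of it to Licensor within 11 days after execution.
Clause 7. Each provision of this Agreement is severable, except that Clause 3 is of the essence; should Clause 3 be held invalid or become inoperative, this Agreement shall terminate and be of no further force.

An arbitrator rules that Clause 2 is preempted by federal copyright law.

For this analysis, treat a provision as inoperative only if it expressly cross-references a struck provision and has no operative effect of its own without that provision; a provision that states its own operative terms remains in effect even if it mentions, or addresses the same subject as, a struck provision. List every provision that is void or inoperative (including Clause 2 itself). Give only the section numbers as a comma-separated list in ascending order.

Clause 2 is struck. Clause 6 has no operative effect of its own apart from Clause 2 and is therefore inoperative. Clause 7 makes Clause 3 an essential term, but Clause 3 is unaffected, so the severability proviso in Clause 7 preserves the remaining provisions. The provisions still in force are Clause 1, Clause 3, Clause 4, Clause 5, and Clause 7.

2, 6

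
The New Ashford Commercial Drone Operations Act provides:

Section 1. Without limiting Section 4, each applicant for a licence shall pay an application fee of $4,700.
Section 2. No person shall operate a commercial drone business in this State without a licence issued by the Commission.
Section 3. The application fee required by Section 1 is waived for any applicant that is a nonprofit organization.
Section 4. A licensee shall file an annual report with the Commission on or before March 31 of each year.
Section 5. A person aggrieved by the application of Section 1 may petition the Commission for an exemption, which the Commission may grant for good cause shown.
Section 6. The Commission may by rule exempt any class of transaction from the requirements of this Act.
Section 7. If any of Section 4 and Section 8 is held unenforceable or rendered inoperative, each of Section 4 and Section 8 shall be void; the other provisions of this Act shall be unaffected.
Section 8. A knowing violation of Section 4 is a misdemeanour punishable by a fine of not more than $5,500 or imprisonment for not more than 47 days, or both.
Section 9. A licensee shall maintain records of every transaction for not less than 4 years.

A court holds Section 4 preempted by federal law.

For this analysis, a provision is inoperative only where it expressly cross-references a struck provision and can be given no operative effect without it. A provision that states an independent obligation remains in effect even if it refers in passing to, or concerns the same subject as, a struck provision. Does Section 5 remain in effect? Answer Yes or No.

Yes

Section 4 is struck. Section 8 operates only by reference to Section 4, so it falls with Section 4. Although Section 1 refers to Section 4, its operative terms do not depend on Section 4, so it remains in effect. Section 7 declares Section 4 and Section 8 mutually dependent; since one of them has fallen, all of them are of no effect. The remainder continues in force under Section 7. That leaves Section 1, Section 2, Section 3, Section 5, Section 6, Section 7, and Section 9 in effect. Section 5 is among the surviving provisions, so the answer is yes.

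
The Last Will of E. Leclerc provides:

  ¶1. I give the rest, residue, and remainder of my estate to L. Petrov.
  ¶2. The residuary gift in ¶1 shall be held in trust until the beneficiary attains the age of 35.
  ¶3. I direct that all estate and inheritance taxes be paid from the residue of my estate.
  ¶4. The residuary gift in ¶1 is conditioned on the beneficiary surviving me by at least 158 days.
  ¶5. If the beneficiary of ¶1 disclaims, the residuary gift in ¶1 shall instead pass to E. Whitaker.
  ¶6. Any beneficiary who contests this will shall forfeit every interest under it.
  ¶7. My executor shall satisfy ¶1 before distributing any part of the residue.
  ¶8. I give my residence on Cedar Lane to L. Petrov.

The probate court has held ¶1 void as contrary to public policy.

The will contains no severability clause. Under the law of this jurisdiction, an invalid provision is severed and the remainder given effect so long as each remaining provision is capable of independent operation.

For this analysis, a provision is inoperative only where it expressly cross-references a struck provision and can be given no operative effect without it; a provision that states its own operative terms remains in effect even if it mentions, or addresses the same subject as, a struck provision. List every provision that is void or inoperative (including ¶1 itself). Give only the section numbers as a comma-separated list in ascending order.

¶1 is struck. ¶2 merely fixes the trust for ¶1; with ¶1 gone it has nothing to operate on and falls away. The only function of ¶4 is the survivorship condition on ¶1, so it cannot stand once ¶1 is removed. ¶5 merely fixes the alternative disposition for ¶1; with ¶1 gone it has nothing to operate on and falls away. The only function of ¶7 is the priority direction for ¶1, so it cannot stand once ¶1 is removed. With no severability clause, the stated default rule severs what cannot stand and enforces each remaining provision that can operate on its own. The provisions still in force are ¶3, ¶6, and ¶8.

1, 2, 4, 5, 7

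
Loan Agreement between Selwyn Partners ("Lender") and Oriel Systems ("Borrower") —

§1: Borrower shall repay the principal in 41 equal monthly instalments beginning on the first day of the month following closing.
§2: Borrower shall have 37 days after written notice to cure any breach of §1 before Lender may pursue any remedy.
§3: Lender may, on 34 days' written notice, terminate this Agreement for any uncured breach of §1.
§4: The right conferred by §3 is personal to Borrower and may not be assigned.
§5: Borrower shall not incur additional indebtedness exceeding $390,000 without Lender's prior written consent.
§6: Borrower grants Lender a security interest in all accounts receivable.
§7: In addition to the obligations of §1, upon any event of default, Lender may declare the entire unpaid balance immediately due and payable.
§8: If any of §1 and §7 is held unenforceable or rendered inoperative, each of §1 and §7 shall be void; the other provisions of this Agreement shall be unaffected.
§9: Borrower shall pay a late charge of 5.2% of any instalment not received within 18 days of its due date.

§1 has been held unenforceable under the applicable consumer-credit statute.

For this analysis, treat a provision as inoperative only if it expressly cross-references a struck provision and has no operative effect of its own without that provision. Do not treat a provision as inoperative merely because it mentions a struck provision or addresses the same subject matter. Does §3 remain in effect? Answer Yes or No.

§1 is struck. §2 has no operative effect of its own apart from §1 and is therefore inoperative. The only function of §3 is the termination right for breach of §1, so it cannot stand once §1 is removed. §4 merely fixes the non-assignment of §3; with §3 gone it has nothing to operate on and falls away. §8 declares §1 and §7 mutually dependent; since one of them has fallen, all of them are of no effect. That brings down §7 as well. The remainder continues in force under §8. That leaves §5, §6, §8, and §9 in effect. §3 is among the inoperative provisions, so the answer is no.

No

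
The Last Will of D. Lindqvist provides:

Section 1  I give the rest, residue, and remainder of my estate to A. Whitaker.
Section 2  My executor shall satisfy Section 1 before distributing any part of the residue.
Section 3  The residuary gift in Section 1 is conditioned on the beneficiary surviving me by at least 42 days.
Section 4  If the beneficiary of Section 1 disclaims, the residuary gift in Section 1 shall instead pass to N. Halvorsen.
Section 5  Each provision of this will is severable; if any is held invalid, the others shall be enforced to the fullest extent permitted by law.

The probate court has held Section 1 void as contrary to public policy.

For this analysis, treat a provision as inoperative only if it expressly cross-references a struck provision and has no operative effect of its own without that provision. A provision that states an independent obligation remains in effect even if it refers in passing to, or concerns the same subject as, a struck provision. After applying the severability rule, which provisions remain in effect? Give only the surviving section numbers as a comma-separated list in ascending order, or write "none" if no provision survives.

Section 1 is struck. Section 2 has no operative effect of its own apart from Section 1 and is therefore inoperative. Section 3 merely fixes the survivorship condition on Section 1; with Section 1 gone it has nothing to operate on and falls away. The only function of Section 4 is the alternative disposition for Section 1, so it cannot stand once Section 1 is removed. Section 5 is a severability clause and preserves every provision that can still be given independent effect. Only Section 5 remains in effect.

5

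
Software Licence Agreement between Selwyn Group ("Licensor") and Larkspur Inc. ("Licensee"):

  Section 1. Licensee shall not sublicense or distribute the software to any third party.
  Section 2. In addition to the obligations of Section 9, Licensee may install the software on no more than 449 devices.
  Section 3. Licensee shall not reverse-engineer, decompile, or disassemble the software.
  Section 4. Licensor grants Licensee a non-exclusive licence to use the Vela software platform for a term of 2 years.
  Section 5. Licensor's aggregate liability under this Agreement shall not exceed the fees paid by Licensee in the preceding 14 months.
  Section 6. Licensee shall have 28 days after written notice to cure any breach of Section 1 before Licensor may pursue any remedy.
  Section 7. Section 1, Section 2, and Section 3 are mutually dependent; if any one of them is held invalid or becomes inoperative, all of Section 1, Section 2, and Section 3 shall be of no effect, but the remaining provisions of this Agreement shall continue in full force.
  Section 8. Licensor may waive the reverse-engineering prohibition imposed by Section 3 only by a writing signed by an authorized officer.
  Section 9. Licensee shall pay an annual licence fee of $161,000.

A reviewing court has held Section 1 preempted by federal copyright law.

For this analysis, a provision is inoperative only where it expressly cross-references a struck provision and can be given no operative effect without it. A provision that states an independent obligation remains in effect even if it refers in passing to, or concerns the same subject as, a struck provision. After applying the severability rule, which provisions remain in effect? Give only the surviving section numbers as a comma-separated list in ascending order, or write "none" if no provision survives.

4, 5, 7, 9

Section 1 is struck. Section 6 has no operative effect of its own apart from Section 1 and is therefore inoperative. Section 7 declares Section 1, Section 2, and Section 3 mutually dependent; since one of them has fallen, all of them are of no effect. That brings down Section 2 and Section 3 as well. Section 8 in turn depends solely on a provision now struck and likewise falls. The remainder continues in force under Section 7. Section 4, Section 5, Section 7, and Section 9 remain in effect.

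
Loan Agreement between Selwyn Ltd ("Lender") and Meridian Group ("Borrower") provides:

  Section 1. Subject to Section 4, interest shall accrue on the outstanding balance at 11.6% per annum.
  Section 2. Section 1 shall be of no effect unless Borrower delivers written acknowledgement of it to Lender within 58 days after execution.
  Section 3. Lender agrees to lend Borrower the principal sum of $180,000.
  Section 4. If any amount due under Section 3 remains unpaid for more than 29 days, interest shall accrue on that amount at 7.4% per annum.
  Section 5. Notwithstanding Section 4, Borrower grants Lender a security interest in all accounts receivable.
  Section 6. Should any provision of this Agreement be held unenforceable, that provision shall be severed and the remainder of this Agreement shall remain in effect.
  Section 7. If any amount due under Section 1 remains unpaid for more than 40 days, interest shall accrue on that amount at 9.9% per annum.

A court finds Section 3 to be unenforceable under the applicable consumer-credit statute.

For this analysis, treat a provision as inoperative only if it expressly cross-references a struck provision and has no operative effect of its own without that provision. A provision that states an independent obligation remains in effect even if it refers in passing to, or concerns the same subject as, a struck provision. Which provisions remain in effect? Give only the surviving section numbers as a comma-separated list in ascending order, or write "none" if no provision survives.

1, 2, 5, 6, 7

Section 3 is struck. Section 4 does nothing except set the default interest on the principal amount by reference to Section 3; with Section 3 gone it has no independent effect and is inoperative. Section 1 mentions Section 4 but its own obligation stands independently of Section 4, so Section 1 is not affected. Section 5 mentions Section 4 but its own obligation stands independently of Section 4, so Section 5 is not affected. Under the severability clause in Section 6, the remaining provisions continue in force. That leaves Section 1, Section 2, Section 5, Section 6, and Section 7 in effect.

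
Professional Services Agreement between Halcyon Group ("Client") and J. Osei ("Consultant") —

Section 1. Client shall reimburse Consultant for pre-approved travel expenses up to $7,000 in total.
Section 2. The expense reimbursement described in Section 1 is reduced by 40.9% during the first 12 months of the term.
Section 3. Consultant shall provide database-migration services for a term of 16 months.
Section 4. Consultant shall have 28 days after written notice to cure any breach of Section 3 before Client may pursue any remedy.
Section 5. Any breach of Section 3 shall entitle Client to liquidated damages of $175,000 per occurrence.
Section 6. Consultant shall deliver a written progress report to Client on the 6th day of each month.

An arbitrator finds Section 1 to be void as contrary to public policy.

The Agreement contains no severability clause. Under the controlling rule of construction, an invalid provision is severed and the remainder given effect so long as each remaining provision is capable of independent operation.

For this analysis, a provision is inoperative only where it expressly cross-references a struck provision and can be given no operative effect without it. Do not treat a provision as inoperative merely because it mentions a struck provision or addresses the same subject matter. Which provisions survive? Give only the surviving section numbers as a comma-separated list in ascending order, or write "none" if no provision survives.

3, 4, 5, 6

Section 1 is struck. Section 2 operates only by reference to Section 1, so it falls with Section 1. Under the stated default rule, only provisions that cannot operate independently fall away; the rest are enforced. Section 3, Section 4, Section 5, and Section 6 remain in effect.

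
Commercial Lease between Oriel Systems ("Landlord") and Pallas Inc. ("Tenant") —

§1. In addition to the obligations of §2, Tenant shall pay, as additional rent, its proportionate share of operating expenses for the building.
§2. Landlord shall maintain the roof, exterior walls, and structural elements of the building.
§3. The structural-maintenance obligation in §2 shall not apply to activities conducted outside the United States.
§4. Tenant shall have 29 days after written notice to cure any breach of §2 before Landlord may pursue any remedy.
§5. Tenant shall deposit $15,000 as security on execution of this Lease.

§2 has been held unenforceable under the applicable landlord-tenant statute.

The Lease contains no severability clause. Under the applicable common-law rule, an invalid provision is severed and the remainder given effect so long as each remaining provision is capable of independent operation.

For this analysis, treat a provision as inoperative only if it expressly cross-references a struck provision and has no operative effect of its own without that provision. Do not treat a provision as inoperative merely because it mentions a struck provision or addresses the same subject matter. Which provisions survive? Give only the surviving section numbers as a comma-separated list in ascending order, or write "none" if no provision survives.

§2 is struck. §3 has no operative effect of its own apart from §2 and is therefore inoperative. §4 has no operative effect of its own apart from §2 and is therefore inoperative. §1 mentions §2 but its own obligation stands independently of §2, so §1 is not affected. With no severability clause, the stated default rule severs what cannot stand and enforces each remaining provision that can operate on its own. The provisions still in force are §1 and §5.

1, 5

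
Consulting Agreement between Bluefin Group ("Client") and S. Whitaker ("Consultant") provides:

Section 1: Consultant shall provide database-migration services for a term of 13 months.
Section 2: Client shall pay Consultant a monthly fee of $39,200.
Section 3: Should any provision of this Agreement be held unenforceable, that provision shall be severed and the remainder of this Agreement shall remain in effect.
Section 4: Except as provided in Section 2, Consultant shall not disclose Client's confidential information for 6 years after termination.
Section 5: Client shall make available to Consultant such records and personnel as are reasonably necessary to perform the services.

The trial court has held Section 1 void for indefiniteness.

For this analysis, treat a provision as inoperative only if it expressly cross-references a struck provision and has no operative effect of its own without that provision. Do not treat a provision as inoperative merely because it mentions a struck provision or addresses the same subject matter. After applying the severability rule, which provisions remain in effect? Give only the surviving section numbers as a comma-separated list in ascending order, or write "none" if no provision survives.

Section 1 is struck. No other provision's operative terms depend on Section 1. Section 3 is a severability clause and preserves every provision that can still be given independent effect. The provisions still in force are Section 2, Section 3, Section 4, and Section 5.

2, 3, 4, 5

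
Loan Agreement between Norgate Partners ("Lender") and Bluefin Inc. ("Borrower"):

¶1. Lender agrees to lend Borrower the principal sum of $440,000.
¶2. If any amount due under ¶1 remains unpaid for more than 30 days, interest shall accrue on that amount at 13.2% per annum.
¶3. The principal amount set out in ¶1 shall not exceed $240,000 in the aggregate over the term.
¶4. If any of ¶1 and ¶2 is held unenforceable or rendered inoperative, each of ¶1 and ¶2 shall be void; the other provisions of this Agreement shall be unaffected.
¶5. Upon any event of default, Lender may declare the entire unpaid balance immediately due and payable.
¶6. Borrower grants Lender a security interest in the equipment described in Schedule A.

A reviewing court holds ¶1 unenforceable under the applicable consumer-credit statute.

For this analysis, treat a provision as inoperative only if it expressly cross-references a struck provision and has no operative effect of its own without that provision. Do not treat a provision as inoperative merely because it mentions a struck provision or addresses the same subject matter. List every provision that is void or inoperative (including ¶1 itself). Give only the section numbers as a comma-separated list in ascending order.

¶1 is struck. ¶2 does nothing except set the default interest on the principal amount by reference to ¶1; with ¶1 gone it has no independent effect and is inoperative. ¶3 has no operative effect of its own apart from ¶1 and is therefore inoperative. ¶4 declares ¶1 and ¶2 mutually dependent; since one of them has fallen, all of them are of no effect. The remainder continues in force under ¶4. The provisions still in force are ¶4, ¶5, and ¶6.

1, 2, 3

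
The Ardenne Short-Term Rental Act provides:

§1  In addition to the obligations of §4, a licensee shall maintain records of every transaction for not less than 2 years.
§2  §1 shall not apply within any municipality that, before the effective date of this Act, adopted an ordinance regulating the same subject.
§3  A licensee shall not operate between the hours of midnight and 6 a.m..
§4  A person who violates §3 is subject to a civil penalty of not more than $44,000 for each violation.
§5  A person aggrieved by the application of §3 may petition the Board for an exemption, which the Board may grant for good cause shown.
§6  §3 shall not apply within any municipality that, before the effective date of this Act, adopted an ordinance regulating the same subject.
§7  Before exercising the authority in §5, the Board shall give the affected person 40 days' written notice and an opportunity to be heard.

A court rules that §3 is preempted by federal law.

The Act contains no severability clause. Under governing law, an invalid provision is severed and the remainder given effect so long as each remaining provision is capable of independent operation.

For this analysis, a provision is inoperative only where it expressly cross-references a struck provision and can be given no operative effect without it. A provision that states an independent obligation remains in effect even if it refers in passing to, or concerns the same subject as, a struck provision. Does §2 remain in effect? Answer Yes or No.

§3 is struck. §4 merely fixes the civil penalty for violating §3; with §3 gone it has nothing to operate on and falls away. The only function of §5 is the exemption procedure for §3, so it cannot stand once §3 is removed. §6 has no operative effect of its own apart from §3 and is therefore inoperative. The only function of §7 is the notice-and-hearing requirement for §5, so it cannot stand once §5 is removed. Although §1 refers to §4, its operative terms do not depend on §4, so it remains in effect. With no severability clause, the stated default rule severs what cannot stand and enforces each remaining provision that can operate on its own. §1 and §2 remain in effect. §2 is among the surviving provisions, so the answer is yes.

Yes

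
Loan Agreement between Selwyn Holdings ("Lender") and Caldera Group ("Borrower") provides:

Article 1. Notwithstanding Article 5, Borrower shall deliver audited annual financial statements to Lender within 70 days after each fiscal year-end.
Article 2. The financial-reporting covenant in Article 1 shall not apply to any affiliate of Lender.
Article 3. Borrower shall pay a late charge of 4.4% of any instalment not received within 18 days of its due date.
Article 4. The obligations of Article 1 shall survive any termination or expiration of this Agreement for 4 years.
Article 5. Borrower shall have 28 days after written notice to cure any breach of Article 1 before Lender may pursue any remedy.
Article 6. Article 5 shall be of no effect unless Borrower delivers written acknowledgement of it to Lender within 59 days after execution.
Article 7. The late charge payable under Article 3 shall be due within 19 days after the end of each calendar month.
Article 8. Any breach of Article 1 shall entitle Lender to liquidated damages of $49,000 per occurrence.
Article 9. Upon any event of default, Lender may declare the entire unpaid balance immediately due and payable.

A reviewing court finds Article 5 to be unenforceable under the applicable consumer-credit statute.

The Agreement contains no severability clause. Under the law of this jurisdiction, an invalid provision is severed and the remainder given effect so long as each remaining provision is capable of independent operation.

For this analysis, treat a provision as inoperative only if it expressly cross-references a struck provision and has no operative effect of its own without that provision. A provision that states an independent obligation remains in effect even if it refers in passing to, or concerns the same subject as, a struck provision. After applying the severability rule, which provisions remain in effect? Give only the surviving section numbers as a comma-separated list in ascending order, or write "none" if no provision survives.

1, 2, 3, 4, 7, 8, 9

Article 5 is struck. The only function of Article 6 is the acknowledgement condition for Article 5, so it cannot stand once Article 5 is removed. Although Article 1 refers to Article 5, its operative terms do not depend on Article 5, so it remains in effect. With no severability clause, the stated default rule severs what cannot stand and enforces each remaining provision that can operate on its own. Article 1, Article 2, Article 3, Article 4, Article 7, Article 8, and Article 9 remain in effect.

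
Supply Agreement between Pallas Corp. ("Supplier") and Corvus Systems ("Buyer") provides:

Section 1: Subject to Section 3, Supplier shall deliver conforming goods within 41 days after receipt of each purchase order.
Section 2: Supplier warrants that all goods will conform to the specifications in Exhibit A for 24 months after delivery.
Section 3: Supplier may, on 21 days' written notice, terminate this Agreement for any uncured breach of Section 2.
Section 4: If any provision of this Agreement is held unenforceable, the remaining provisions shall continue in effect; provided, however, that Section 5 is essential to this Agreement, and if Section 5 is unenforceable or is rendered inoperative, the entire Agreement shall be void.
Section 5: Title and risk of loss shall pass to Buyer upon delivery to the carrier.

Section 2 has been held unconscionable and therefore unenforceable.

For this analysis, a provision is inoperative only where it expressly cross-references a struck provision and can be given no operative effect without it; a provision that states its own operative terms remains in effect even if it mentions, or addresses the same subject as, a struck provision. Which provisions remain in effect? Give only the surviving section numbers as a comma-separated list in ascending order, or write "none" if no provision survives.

Section 2 is struck. Section 3 operates only by reference to Section 2, so it falls with Section 2. Although Section 1 refers to Section 3, its operative terms do not depend on Section 3, so it remains in effect. Section 4 makes Section 5 an essential term, but Section 5 is unaffected, so the severability proviso in Section 4 preserves the remaining provisions. That leaves Section 1, Section 4, and Section 5 in effect.

1, 4, 5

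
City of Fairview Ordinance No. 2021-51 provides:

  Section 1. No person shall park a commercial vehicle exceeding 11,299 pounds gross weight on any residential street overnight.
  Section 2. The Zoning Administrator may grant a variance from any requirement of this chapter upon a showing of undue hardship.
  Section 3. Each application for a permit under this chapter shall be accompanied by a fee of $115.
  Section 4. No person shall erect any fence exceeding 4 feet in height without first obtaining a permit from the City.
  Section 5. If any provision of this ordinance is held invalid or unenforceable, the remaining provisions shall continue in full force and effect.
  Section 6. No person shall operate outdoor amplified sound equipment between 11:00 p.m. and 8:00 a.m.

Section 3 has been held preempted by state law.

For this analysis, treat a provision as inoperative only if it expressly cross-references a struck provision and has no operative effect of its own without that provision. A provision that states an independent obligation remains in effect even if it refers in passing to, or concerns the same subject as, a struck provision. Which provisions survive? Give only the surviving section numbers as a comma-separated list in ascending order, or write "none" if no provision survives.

Section 3 is struck. Nothing else in the ordinance is defined by reference to Section 3. Section 5 is a severability clause and preserves every provision that can still be given independent effect. That leaves Section 1, Section 2, Section 4, Section 5, and Section 6 in effect.

1, 2, 4, 5, 6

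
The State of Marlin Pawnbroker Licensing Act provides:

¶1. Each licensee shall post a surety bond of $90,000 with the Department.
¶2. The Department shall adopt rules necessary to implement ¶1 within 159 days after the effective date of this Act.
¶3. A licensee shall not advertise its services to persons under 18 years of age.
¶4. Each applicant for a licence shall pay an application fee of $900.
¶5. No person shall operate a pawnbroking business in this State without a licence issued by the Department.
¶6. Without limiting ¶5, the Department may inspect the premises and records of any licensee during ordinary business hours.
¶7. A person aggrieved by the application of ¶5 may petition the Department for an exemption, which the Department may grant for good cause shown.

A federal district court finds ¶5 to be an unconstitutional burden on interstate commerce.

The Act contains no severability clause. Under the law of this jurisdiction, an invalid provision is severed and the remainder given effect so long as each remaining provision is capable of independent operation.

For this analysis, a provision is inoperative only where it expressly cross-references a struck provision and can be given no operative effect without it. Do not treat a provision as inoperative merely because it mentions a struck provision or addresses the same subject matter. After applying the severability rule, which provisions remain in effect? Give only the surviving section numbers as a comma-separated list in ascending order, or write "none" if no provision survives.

1, 2, 3, 4, 6

¶5 is struck. ¶7 operates only by reference to ¶5, so it falls with ¶5. ¶6 mentions ¶5 but its own obligation stands independently of ¶5, so ¶6 is not affected. With no severability clause, the stated default rule severs what cannot stand and enforces each remaining provision that can operate on its own. That leaves ¶1, ¶2, ¶3, ¶4, and ¶6 in effect.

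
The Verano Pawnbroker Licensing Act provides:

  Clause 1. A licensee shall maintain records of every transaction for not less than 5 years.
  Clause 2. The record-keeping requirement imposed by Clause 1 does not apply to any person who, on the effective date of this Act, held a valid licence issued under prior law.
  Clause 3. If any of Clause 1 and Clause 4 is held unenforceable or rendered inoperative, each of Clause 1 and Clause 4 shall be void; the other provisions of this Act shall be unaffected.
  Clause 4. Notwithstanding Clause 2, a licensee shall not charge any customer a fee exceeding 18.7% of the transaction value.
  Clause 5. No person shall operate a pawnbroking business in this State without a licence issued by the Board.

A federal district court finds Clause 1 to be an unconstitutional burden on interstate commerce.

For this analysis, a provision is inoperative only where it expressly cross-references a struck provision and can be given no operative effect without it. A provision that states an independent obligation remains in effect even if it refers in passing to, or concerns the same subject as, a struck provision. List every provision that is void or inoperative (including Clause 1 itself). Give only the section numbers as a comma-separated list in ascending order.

1, 2, 4

Clause 1 is struck. Clause 2 has no operative effect of its own apart from Clause 1 and is therefore inoperative. Clause 3 declares Clause 1 and Clause 4 mutually dependent; since one of them has fallen, all of them are of no effect. That brings down Clause 4 as well. The remainder continues in force under Clause 3. The provisions still in force are Clause 3 and Clause 5.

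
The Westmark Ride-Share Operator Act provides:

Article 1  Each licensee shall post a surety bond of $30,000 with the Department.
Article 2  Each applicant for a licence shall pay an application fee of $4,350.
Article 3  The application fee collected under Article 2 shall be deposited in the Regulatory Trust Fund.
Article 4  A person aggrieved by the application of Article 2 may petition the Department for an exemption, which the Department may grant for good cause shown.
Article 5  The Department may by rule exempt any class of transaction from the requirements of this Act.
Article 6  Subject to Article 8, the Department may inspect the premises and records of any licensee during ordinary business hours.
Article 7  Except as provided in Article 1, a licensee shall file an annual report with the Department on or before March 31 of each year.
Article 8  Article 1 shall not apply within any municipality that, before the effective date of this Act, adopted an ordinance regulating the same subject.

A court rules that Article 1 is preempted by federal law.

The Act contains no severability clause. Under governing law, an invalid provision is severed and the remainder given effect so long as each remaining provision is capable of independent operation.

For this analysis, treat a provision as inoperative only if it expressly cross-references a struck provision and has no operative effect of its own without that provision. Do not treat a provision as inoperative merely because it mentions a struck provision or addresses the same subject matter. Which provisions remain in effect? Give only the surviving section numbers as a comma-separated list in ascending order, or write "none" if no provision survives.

Article 1 is struck. The only function of Article 8 is the local-preemption carve-out from Article 1, so it cannot stand once Article 1 is removed. Although Article 7 refers to Article 1, its operative terms do not depend on Article 1, so it remains in effect. Article 6 mentions Article 8 but its own obligation stands independently of Article 8, so Article 6 is not affected. With no severability clause, the stated default rule severs what cannot stand and enforces each remaining provision that can operate on its own. The provisions still in force are Article 2, Article 3, Article 4, Article 5, Article 6, and Article 7.

2, 3, 4, 5, 6, 7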